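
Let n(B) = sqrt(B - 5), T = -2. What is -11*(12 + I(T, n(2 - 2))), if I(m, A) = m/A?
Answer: -132 - 22*I*sqrt(5)/5 ≈ -132.0 - 9.8387*I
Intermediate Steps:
n(B) = sqrt(-5 + B)
-11*(12 + I(T, n(2 - 2))) = -11*(12 - 2/sqrt(-5 + (2 - 2))) = -11*(12 - 2/sqrt(-5 + 0)) = -11*(12 - 2*(-I*sqrt(5)/5)) = -11*(12 - (-2)*I*sqrt(5)/5) = -11*(12 + 2*I*sqrt(5)/5) = -132 - 22*I*sqrt(5)/5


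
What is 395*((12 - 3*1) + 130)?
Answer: 54905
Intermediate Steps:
395*((12 - 3*1) + 130) = 395*((12 - 3) + 130) = 395*(9 + 130) = 395*139 = 54905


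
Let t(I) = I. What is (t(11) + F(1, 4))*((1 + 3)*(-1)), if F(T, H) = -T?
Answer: -40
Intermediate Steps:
(t(11) + F(1, 4))*((1 + 3)*(-1)) = (11 - 1*1)*((1 + 3)*(-1)) = (11 - 1)*(4*(-1)) = 10*(-4) = -40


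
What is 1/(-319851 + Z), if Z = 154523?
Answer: -1/165328 ≈ -6.0486e-6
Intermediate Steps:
1/(-319851 + Z) = 1/(-319851 + 154523) = 1/(-165328) = -1/165328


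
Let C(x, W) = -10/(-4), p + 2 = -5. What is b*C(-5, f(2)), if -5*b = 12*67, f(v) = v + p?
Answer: -402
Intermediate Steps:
p = -7 (p = -2 - 5 = -7)
f(v) = -7 + v (f(v) = v - 7 = -7 + v)
C(x, W) = 5/2 (C(x, W) = -10*(-1/4) = 5/2)
b = -804/5 (b = -12*67/5 = -1/5*804 = -804/5 ≈ -160.80)
b*C(-5, f(2)) = -804/5*5/2 = -402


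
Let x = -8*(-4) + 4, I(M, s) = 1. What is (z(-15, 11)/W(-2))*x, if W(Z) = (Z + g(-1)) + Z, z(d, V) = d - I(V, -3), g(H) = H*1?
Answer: 576/5 ≈ 115.20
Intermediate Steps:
g(H) = H
z(d, V) = -1 + d (z(d, V) = d - 1*1 = d - 1 = -1 + d)
W(Z) = -1 + 2*Z (W(Z) = (Z - 1) + Z = (-1 + Z) + Z = -1 + 2*Z)
x = 36 (x = 32 + 4 = 36)
(z(-15, 11)/W(-2))*x = ((-1 - 15)/(-1 + 2*(-2)))*36 = -16/(-1 - 4)*36 = -16/(-5)*36 = -16*(-⅕)*36 = (16/5)*36 = 576/5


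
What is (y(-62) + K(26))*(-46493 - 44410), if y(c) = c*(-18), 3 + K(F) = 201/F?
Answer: -2648822517/26 ≈ -1.0188e+8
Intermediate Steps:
K(F) = -3 + 201/F
y(c) = -18*c
(y(-62) + K(26))*(-46493 - 44410) = (-18*(-62) + (-3 + 201/26))*(-46493 - 44410) = (1116 + (-3 + 201*(1/26)))*(-90903) = (1116 + (-3 + 201/26))*(-90903) = (1116 + 123/26)*(-90903) = (29139/26)*(-90903) = -2648822517/26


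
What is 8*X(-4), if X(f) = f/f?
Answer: 8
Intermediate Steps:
X(f) = 1
8*X(-4) = 8*1 = 8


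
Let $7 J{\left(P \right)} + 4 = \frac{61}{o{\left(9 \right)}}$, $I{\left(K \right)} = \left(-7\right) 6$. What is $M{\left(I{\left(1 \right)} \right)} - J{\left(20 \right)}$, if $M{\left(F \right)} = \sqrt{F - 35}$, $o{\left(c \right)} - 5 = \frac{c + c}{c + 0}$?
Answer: $- \frac{33}{49} + i \sqrt{77} \approx -0.67347 + 8.775 i$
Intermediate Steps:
$o{\left(c \right)} = 7$ ($o{\left(c \right)} = 5 + \frac{c + c}{c + 0} = 5 + \frac{2 c}{c} = 5 + 2 = 7$)
$I{\left(K \right)} = -42$
$M{\left(F \right)} = \sqrt{-35 + F}$ ($M{\left(F \right)} = \sqrt{F - 35} = \sqrt{-35 + F}$)
$J{\left(P \right)} = \frac{33}{49}$ ($J{\left(P \right)} = - \frac{4}{7} + \frac{61 \cdot \frac{1}{7}}{7} = - \frac{4}{7} + \frac{1}{7} \cdot \frac{61}{7} = - \frac{4}{7} + \frac{61}{49} = \frac{33}{49}$)
$M{\left(I{\left(1 \right)} \right)} - J{\left(20 \right)} = \sqrt{-35 - 42} - \frac{33}{49} = \sqrt{-77} - \frac{33}{49} = i \sqrt{77} - \frac{33}{49} = - \frac{33}{49} + i \sqrt{77}$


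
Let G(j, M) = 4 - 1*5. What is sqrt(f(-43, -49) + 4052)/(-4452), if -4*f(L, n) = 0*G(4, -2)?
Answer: -sqrt(1013)/2226 ≈ -0.014298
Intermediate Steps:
G(j, M) = -1 (G(j, M) = 4 - 5 = -1)
f(L, n) = 0 (f(L, n) = -0*(-1) = -1/4*0 = 0)
sqrt(f(-43, -49) + 4052)/(-4452) = sqrt(0 + 4052)/(-4452) = sqrt(4052)*(-1/4452) = (2*sqrt(1013))*(-1/4452) = -sqrt(1013)/2226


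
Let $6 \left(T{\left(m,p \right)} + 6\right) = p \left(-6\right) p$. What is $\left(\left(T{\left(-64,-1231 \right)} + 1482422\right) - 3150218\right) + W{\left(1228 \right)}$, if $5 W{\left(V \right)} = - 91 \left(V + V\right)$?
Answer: $- \frac{16139311}{5} \approx -3.2279 \cdot 10^{6}$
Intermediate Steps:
$T{\left(m,p \right)} = -6 - p^{2}$ ($T{\left(m,p \right)} = -6 + \frac{p \left(-6\right) p}{6} = -6 + \frac{- 6 p p}{6} = -6 + \frac{\left(-6\right) p^{2}}{6} = -6 - p^{2}$)
$W{\left(V \right)} = - \frac{182 V}{5}$ ($W{\left(V \right)} = \frac{\left(-91\right) \left(V + V\right)}{5} = \frac{\left(-91\right) 2 V}{5} = \frac{\left(-182\right) V}{5} = - \frac{182 V}{5}$)
$\left(\left(T{\left(-64,-1231 \right)} + 1482422\right) - 3150218\right) + W{\left(1228 \right)} = \left(\left(\left(-6 - \left(-1231\right)^{2}\right) + 1482422\right) - 3150218\right) - \frac{223496}{5} = \left(\left(\left(-6 - 1515361\right) + 1482422\right) - 3150218\right) - \frac{223496}{5} = \left(\left(-1515367 + 1482422\right) - 3150218\right) - \frac{223496}{5} = \left(-32945 - 3150218\right) - \frac{223496}{5} = -3183163 - \frac{223496}{5} = - \frac{16139311}{5}$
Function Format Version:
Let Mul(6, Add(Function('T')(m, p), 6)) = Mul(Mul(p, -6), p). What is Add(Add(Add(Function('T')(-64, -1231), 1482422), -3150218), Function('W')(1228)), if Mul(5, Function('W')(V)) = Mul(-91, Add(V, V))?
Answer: Rational(-16139311, 5) ≈ -3.2279e+6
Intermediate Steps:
Function('T')(m, p) = Add(-6, Mul(-1, Pow(p, 2))) (Function('T')(m, p) = Add(-6, Mul(Rational(1, 6), Mul(Mul(p, -6), p))) = Add(-6, Mul(Rational(1, 6), Mul(Mul(-6, p), p))) = Add(-6, Mul(Rational(1, 6), Mul(-6, Pow(p, 2)))) = Add(-6, Mul(-1, Pow(p, 2))))
Function('W')(V) = Mul(Rational(-182, 5), V) (Function('W')(V) = Mul(Rational(1, 5), Mul(-91, Add(V, V))) = Mul(Rational(1, 5), Mul(-91, Mul(2, V))) = Mul(Rational(1, 5), Mul(-182, V)) = Mul(Rational(-182, 5), V))
Add(Add(Add(Function('T')(-64, -1231), 1482422), -3150218), Function('W')(1228)) = Add(Add(Add(Add(-6, Mul(-1, Pow(-1231, 2))), 1482422), -3150218), Mul(Rational(-182, 5), 1228)) = Add(Add(Add(Add(-6, Mul(-1, 1515361)), 1482422), -3150218), Rational(-223496, 5)) = Add(Add(Add(Add(-6, -1515361), 1482422), -3150218), Rational(-223496, 5)) = Add(Add(Add(-1515367, 1482422), -3150218), Rational(-223496, 5)) = Add(Add(-32945, -3150218), Rational(-223496, 5)) = Add(-3183163, Rational(-223496, 5)) = Rational(-16139311, 5)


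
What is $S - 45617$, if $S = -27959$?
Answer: $-73576$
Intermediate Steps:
$S - 45617 = -27959 - 45617 = -73576$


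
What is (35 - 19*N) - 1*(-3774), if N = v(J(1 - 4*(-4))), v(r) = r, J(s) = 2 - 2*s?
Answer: 4417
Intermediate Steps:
N = -32 (N = 2 - 2*(1 - 4*(-4)) = 2 - 2*(1 + 16) = 2 - 2*17 = 2 - 34 = -32)
(35 - 19*N) - 1*(-3774) = (35 - 19*(-32)) - 1*(-3774) = (35 + 608) + 3774 = 643 + 3774 = 4417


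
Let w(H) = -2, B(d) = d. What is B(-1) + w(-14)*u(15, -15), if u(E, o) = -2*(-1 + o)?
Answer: -65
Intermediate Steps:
u(E, o) = 2 - 2*o
B(-1) + w(-14)*u(15, -15) = -1 - 2*(2 - 2*(-15)) = -1 - 2*(2 + 30) = -1 - 2*32 = -1 - 64 = -65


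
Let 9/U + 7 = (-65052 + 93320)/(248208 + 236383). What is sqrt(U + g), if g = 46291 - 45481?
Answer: 3*sqrt(1016775217781911)/3363869 ≈ 28.438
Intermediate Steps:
g = 810
U = -4361319/3363869 (U = 9/(-7 + (-65052 + 93320)/(248208 + 236383)) = 9/(-7 + 28268/484591) = 9/(-3363869/484591) = 9*(-484591/3363869) = -4361319/3363869 ≈ -1.2965)
sqrt(U + g) = sqrt(-4361319/3363869 + 810) = sqrt(2720372571/3363869) = 3*sqrt(1016775217781911)/3363869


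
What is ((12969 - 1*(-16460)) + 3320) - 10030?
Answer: 22719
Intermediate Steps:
((12969 - 1*(-16460)) + 3320) - 10030 = ((12969 + 16460) + 3320) - 10030 = (29429 + 3320) - 10030 = 32749 - 10030 = 22719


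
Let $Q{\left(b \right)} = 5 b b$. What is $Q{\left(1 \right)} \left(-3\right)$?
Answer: $-15$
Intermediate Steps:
$Q{\left(b \right)} = 5 b^{2}$
$Q{\left(1 \right)} \left(-3\right) = 5 \cdot 1^{2} \left(-3\right) = 5 \cdot 1 \left(-3\right) = 5 \left(-3\right) = -15$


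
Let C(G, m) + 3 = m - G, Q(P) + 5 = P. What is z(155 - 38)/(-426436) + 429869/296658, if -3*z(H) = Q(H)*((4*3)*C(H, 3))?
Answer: 41940497789/31626412722 ≈ 1.3261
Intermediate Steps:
Q(P) = -5 + P
C(G, m) = -3 + m - G (C(G, m) = -3 + (m - G) = -3 + m - G)
z(H) = 4*H*(-5 + H) (z(H) = -(-5 + H)*(4*3)*(-3 + 3 - H)/3 = -(-5 + H)*12*(-H)/3 = -(-5 + H)*(-12*H)/3 = -(-4)*H*(-5 + H) = 4*H*(-5 + H))
z(155 - 38)/(-426436) + 429869/296658 = (4*(155 - 38)*(-5 + (155 - 38)))/(-426436) + 429869/296658 = (4*117*(-5 + 117))*(-1/426436) + 429869*(1/296658) = (4*117*112)*(-1/426436) + 429869/296658 = 52416*(-1/426436) + 429869/296658 = -13104/106609 + 429869/296658 = 41940497789/31626412722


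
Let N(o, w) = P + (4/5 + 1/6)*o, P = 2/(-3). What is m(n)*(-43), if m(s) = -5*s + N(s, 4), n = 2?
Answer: 5633/15 ≈ 375.53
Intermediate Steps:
P = -⅔ (P = 2*(-⅓) = -⅔ ≈ -0.66667)
N(o, w) = -⅔ + 29*o/30 (N(o, w) = -⅔ + (4/5 + 1/6)*o = -⅔ + (4*(⅕) + 1*(⅙))*o = -⅔ + (⅘ + ⅙)*o = -⅔ + 29*o/30)
m(s) = -⅔ - 121*s/30 (m(s) = -5*s + (-⅔ + 29*s/30) = -⅔ - 121*s/30)
m(n)*(-43) = (-⅔ - 121/30*2)*(-43) = (-⅔ - 121/15)*(-43) = -131/15*(-43) = 5633/15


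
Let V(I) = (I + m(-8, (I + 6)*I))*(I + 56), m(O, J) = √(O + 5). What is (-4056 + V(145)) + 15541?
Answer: 40630 + 201*I*√3 ≈ 40630.0 + 348.14*I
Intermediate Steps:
m(O, J) = √(5 + O)
V(I) = (56 + I)*(I + I*√3) (V(I) = (I + √(5 - 8))*(I + 56) = (I + √(-3))*(56 + I) = (I + I*√3)*(56 + I) = (56 + I)*(I + I*√3))
(-4056 + V(145)) + 15541 = (-4056 + (145² + 56*145 + 56*I*√3 + I*145*√3)) + 15541 = (-4056 + (21025 + 8120 + 56*I*√3 + 145*I*√3)) + 15541 = (-4056 + (29145 + 201*I*√3)) + 15541 = (25089 + 201*I*√3) + 15541 = 40630 + 201*I*√3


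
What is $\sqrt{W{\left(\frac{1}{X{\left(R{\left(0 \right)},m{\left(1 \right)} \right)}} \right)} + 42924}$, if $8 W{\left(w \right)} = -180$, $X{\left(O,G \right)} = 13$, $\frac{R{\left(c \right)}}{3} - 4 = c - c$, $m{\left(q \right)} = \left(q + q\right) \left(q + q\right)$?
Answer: $\frac{\sqrt{171606}}{2} \approx 207.13$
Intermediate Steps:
$m{\left(q \right)} = 4 q^{2}$ ($m{\left(q \right)} = 2 q 2 q = 4 q^{2}$)
$R{\left(c \right)} = 12$ ($R{\left(c \right)} = 12 + 3 \left(c - c\right) = 12 + 3 \cdot 0 = 12 + 0 = 12$)
$W{\left(w \right)} = - \frac{45}{2}$ ($W{\left(w \right)} = \frac{1}{8} \left(-180\right) = - \frac{45}{2}$)
$\sqrt{W{\left(\frac{1}{X{\left(R{\left(0 \right)},m{\left(1 \right)} \right)}} \right)} + 42924} = \sqrt{- \frac{45}{2} + 42924} = \sqrt{\frac{85803}{2}} = \frac{\sqrt{171606}}{2}$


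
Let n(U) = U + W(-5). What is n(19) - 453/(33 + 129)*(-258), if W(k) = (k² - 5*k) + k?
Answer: 7069/9 ≈ 785.44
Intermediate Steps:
W(k) = k² - 4*k
n(U) = 45 + U (n(U) = U - 5*(-4 - 5) = U - 5*(-9) = U + 45 = 45 + U)
n(19) - 453/(33 + 129)*(-258) = (45 + 19) - 453/(33 + 129)*(-258) = 64 - 453/162*(-258) = 64 - 453*1/162*(-258) = 64 - 151/54*(-258) = 64 + 6493/9 = 7069/9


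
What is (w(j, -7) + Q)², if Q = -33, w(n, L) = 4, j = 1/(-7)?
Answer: 841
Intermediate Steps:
j = -⅐ (j = 1*(-⅐) = -⅐ ≈ -0.14286)
(w(j, -7) + Q)² = (4 - 33)² = (-29)² = 841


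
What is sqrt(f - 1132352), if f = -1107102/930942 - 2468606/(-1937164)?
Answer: I*sqrt(25573899508846168655688608154)/150282277374 ≈ 1064.1*I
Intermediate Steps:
f = 12790905677/150282277374 (f = -1107102*1/930942 - 2468606*(-1/1937164) = -184517/155157 + 1234303/968582 = 12790905677/150282277374 ≈ 0.085113)
sqrt(f - 1132352) = sqrt(12790905677/150282277374 - 1132352) = sqrt(-170172424558097971/150282277374) = I*sqrt(25573899508846168655688608154)/150282277374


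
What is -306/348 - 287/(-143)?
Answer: 9353/8294 ≈ 1.1277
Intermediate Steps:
-306/348 - 287/(-143) = -306*1/348 - 287*(-1/143) = -51/58 + 287/143 = 9353/8294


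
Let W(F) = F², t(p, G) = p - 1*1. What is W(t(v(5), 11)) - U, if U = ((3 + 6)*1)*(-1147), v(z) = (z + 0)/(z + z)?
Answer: 41293/4 ≈ 10323.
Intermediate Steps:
v(z) = ½ (v(z) = z/((2*z)) = z*(1/(2*z)) = ½)
t(p, G) = -1 + p (t(p, G) = p - 1 = -1 + p)
U = -10323 (U = (9*1)*(-1147) = 9*(-1147) = -10323)
W(t(v(5), 11)) - U = (-1 + ½)² - 1*(-10323) = (-½)² + 10323 = ¼ + 10323 = 41293/4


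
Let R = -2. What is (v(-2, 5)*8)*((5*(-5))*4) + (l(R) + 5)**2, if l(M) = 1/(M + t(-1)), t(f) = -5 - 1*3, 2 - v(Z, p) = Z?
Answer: -317599/100 ≈ -3176.0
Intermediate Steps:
v(Z, p) = 2 - Z
t(f) = -8 (t(f) = -5 - 3 = -8)
l(M) = 1/(-8 + M) (l(M) = 1/(M - 8) = 1/(-8 + M))
(v(-2, 5)*8)*((5*(-5))*4) + (l(R) + 5)**2 = ((2 - 1*(-2))*8)*((5*(-5))*4) + (1/(-8 - 2) + 5)**2 = ((2 + 2)*8)*(-25*4) + (1/(-10) + 5)**2 = (4*8)*(-100) + (-1/10 + 5)**2 = 32*(-100) + (49/10)**2 = -3200 + 2401/100 = -317599/100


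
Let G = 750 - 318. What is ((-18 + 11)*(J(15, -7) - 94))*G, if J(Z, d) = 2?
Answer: 278208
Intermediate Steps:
G = 432
((-18 + 11)*(J(15, -7) - 94))*G = ((-18 + 11)*(2 - 94))*432 = -7*(-92)*432 = 644*432 = 278208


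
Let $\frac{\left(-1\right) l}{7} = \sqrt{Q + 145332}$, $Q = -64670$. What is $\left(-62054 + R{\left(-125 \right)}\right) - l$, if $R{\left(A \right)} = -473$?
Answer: $-62527 + 7 \sqrt{80662} \approx -60539.0$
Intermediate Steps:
$l = - 7 \sqrt{80662}$ ($l = - 7 \sqrt{-64670 + 145332} = - 7 \sqrt{80662} \approx -1988.1$)
$\left(-62054 + R{\left(-125 \right)}\right) - l = \left(-62054 - 473\right) - - 7 \sqrt{80662} = -62527 + 7 \sqrt{80662}$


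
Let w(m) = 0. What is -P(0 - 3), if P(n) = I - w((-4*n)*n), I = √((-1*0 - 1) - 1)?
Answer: -I*√2 ≈ -1.4142*I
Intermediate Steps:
I = I*√2 (I = √((0 - 1) - 1) = √(-1 - 1) = √(-2) = I*√2 ≈ 1.4142*I)
P(n) = I*√2 (P(n) = I*√2 - 1*0 = I*√2 + 0 = I*√2)
-P(0 - 3) = -I*√2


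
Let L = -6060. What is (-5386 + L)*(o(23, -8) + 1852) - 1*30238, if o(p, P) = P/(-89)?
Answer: -1889404038/89 ≈ -2.1229e+7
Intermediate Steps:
o(p, P) = -P/89 (o(p, P) = P*(-1/89) = -P/89)
(-5386 + L)*(o(23, -8) + 1852) - 1*30238 = (-5386 - 6060)*(-1/89*(-8) + 1852) - 1*30238 = -11446*(8/89 + 1852) - 30238 = -11446*164836/89 - 30238 = -1886712856/89 - 30238 = -1889404038/89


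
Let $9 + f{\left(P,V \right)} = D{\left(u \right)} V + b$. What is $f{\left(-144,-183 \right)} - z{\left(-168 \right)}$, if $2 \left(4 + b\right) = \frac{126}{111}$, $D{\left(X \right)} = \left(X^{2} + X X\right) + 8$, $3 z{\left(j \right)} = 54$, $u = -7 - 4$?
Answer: $- \frac{1693876}{37} \approx -45780.0$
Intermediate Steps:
$u = -11$
$z{\left(j \right)} = 18$ ($z{\left(j \right)} = \frac{1}{3} \cdot 54 = 18$)
$D{\left(X \right)} = 8 + 2 X^{2}$ ($D{\left(X \right)} = \left(X^{2} + X^{2}\right) + 8 = 2 X^{2} + 8 = 8 + 2 X^{2}$)
$b = - \frac{127}{37}$ ($b = -4 + \frac{126 \cdot \frac{1}{111}}{2} = -4 + \frac{1}{2} \cdot \frac{42}{37} = -4 + \frac{21}{37} = - \frac{127}{37} \approx -3.4324$)
$f{\left(P,V \right)} = - \frac{460}{37} + 250 V$ ($f{\left(P,V \right)} = -9 + \left(\left(8 + 2 \left(-11\right)^{2}\right) V - \frac{127}{37}\right) = -9 + \left(\left(8 + 2 \cdot 121\right) V - \frac{127}{37}\right) = -9 + \left(\left(8 + 242\right) V - \frac{127}{37}\right) = -9 + \left(250 V - \frac{127}{37}\right) = -9 + \left(- \frac{127}{37} + 250 V\right) = - \frac{460}{37} + 250 V$)
$f{\left(-144,-183 \right)} - z{\left(-168 \right)} = \left(- \frac{460}{37} + 250 \left(-183\right)\right) - 18 = \left(- \frac{460}{37} - 45750\right) - 18 = - \frac{1693210}{37} - 18 = - \frac{1693876}{37}$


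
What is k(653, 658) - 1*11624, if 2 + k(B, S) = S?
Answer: -10968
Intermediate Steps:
k(B, S) = -2 + S
k(653, 658) - 1*11624 = (-2 + 658) - 1*11624 = 656 - 11624 = -10968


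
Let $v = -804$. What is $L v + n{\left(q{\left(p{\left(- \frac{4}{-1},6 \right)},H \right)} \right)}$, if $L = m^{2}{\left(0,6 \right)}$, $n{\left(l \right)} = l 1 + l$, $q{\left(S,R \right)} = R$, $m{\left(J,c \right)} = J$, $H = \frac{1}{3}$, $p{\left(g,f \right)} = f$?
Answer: $\frac{2}{3} \approx 0.66667$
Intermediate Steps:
$H = \frac{1}{3} \approx 0.33333$
$n{\left(l \right)} = 2 l$ ($n{\left(l \right)} = l + l = 2 l$)
$L = 0$ ($L = 0^{2} = 0$)
$L v + n{\left(q{\left(p{\left(- \frac{4}{-1},6 \right)},H \right)} \right)} = 0 \left(-804\right) + 2 \cdot \frac{1}{3} = 0 + \frac{2}{3} = \frac{2}{3}$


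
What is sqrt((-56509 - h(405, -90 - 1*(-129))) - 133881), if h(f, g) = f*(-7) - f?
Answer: 5*I*sqrt(7486) ≈ 432.61*I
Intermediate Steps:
h(f, g) = -8*f (h(f, g) = -7*f - f = -8*f)
sqrt((-56509 - h(405, -90 - 1*(-129))) - 133881) = sqrt((-56509 - (-8)*405) - 133881) = sqrt((-56509 - 1*(-3240)) - 133881) = sqrt((-56509 + 3240) - 133881) = sqrt(-53269 - 133881) = sqrt(-187150) = 5*I*sqrt(7486)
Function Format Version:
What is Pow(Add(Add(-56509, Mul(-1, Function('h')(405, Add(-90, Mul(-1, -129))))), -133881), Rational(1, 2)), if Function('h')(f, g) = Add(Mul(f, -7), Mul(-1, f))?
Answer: Mul(5, I, Pow(7486, Rational(1, 2))) ≈ Mul(432.61, I)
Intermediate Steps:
Function('h')(f, g) = Mul(-8, f) (Function('h')(f, g) = Add(Mul(-7, f), Mul(-1, f)) = Mul(-8, f))
Pow(Add(Add(-56509, Mul(-1, Function('h')(405, Add(-90, Mul(-1, -129))))), -133881), Rational(1, 2)) = Pow(Add(Add(-56509, Mul(-1, Mul(-8, 405))), -133881), Rational(1, 2)) = Pow(Add(Add(-56509, Mul(-1, -3240)), -133881), Rational(1, 2)) = Pow(Add(Add(-56509, 3240), -133881), Rational(1, 2)) = Pow(Add(-53269, -133881), Rational(1, 2)) = Pow(-187150, Rational(1, 2)) = Mul(5, I, Pow(7486, Rational(1, 2)))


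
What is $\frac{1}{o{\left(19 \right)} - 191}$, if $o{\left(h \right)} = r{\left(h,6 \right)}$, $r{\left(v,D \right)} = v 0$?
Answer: $- \frac{1}{191} \approx -0.0052356$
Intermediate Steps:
$r{\left(v,D \right)} = 0$
$o{\left(h \right)} = 0$
$\frac{1}{o{\left(19 \right)} - 191} = \frac{1}{0 - 191} = \frac{1}{-191} = - \frac{1}{191}$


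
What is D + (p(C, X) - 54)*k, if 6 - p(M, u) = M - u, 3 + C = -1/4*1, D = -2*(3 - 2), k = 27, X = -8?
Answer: -5705/4 ≈ -1426.3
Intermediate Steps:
D = -2 (D = -2*1 = -2)
C = -13/4 (C = -3 - 1/4*1 = -3 - 1/4 = -13/4 ≈ -3.2500)
p(M, u) = 6 + u - M (p(M, u) = 6 - (M - u) = 6 + (u - M) = 6 + u - M)
D + (p(C, X) - 54)*k = -2 + ((6 - 8 - 1*(-13/4)) - 54)*27 = -2 + ((6 - 8 + 13/4) - 54)*27 = -2 + (5/4 - 54)*27 = -2 - 211/4*27 = -2 - 5697/4 = -5705/4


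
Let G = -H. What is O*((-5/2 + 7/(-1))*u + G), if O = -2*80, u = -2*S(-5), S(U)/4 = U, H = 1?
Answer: 60960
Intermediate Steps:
S(U) = 4*U
G = -1 (G = -1*1 = -1)
u = 40 (u = -8*(-5) = -2*(-20) = 40)
O = -160
O*((-5/2 + 7/(-1))*u + G) = -160*((-5/2 + 7/(-1))*40 - 1) = -160*((-5*1/2 + 7*(-1))*40 - 1) = -160*((-5/2 - 7)*40 - 1) = -160*(-19/2*40 - 1) = -160*(-380 - 1) = -160*(-381) = 60960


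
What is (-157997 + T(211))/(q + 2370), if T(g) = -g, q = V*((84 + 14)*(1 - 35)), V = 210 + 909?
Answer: 26368/621023 ≈ 0.042459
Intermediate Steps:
V = 1119
q = -3728508 (q = 1119*((84 + 14)*(1 - 35)) = 1119*(98*(-34)) = 1119*(-3332) = -3728508)
(-157997 + T(211))/(q + 2370) = (-157997 - 1*211)/(-3728508 + 2370) = (-157997 - 211)/(-3726138) = -158208*(-1/3726138) = 26368/621023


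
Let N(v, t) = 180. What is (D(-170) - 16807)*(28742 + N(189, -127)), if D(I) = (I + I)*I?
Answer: 1185599546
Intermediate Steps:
D(I) = 2*I² (D(I) = (2*I)*I = 2*I²)
(D(-170) - 16807)*(28742 + N(189, -127)) = (2*(-170)² - 16807)*(28742 + 180) = (2*28900 - 16807)*28922 = (57800 - 16807)*28922 = 40993*28922 = 1185599546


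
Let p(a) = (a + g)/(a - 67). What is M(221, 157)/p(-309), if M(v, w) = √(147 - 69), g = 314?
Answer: -376*√78/5 ≈ -664.15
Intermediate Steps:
M(v, w) = √78
p(a) = (314 + a)/(-67 + a) (p(a) = (a + 314)/(a - 67) = (314 + a)/(-67 + a))
M(221, 157)/p(-309) = √78/(((314 - 309)/(-67 - 309))) = √78/((5/(-376))) = √78/((-1/376*5)) = √78/(-5/376) = √78*(-376/5) = -376*√78/5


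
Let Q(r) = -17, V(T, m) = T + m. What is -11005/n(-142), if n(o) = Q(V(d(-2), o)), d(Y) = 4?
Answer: 11005/17 ≈ 647.35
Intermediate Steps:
n(o) = -17
-11005/n(-142) = -11005/(-17) = -11005*(-1/17) = 11005/17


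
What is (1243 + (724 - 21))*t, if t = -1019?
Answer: -1982974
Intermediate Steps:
(1243 + (724 - 21))*t = (1243 + (724 - 21))*(-1019) = (1243 + 703)*(-1019) = 1946*(-1019) = -1982974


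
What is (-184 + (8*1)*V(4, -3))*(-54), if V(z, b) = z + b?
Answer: 9504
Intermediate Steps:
V(z, b) = b + z
(-184 + (8*1)*V(4, -3))*(-54) = (-184 + (8*1)*(-3 + 4))*(-54) = (-184 + 8*1)*(-54) = (-184 + 8)*(-54) = -176*(-54) = 9504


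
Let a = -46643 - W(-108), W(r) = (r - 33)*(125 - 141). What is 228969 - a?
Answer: 277868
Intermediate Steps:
W(r) = 528 - 16*r (W(r) = (-33 + r)*(-16) = 528 - 16*r)
a = -48899 (a = -46643 - (528 - 16*(-108)) = -46643 - (528 + 1728) = -46643 - 1*2256 = -46643 - 2256 = -48899)
228969 - a = 228969 - 1*(-48899) = 228969 + 48899 = 277868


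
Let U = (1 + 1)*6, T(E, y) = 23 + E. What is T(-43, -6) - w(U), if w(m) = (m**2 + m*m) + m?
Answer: -320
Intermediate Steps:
U = 12 (U = 2*6 = 12)
w(m) = m + 2*m**2 (w(m) = (m**2 + m**2) + m = 2*m**2 + m = m + 2*m**2)
T(-43, -6) - w(U) = (23 - 43) - 12*(1 + 2*12) = -20 - 12*(1 + 24) = -20 - 12*25 = -20 - 1*300 = -20 - 300 = -320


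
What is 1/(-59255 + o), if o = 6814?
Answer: -1/52441 ≈ -1.9069e-5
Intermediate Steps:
1/(-59255 + o) = 1/(-59255 + 6814) = 1/(-52441) = -1/52441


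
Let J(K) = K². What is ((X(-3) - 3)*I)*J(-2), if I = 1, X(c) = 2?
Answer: -4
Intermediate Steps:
((X(-3) - 3)*I)*J(-2) = ((2 - 3)*1)*(-2)² = -1*1*4 = -1*4 = -4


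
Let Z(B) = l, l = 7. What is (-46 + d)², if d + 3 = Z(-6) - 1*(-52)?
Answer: 100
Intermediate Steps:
Z(B) = 7
d = 56 (d = -3 + (7 - 1*(-52)) = -3 + (7 + 52) = -3 + 59 = 56)
(-46 + d)² = (-46 + 56)² = 10² = 100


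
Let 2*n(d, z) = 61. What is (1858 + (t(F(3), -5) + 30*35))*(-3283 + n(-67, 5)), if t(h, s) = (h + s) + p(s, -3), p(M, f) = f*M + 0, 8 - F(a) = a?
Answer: -19014115/2 ≈ -9.5071e+6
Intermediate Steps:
n(d, z) = 61/2 (n(d, z) = (½)*61 = 61/2)
F(a) = 8 - a
p(M, f) = M*f (p(M, f) = M*f + 0 = M*f)
t(h, s) = h - 2*s (t(h, s) = (h + s) + s*(-3) = (h + s) - 3*s = h - 2*s)
(1858 + (t(F(3), -5) + 30*35))*(-3283 + n(-67, 5)) = (1858 + (((8 - 1*3) - 2*(-5)) + 30*35))*(-3283 + 61/2) = (1858 + (((8 - 3) + 10) + 1050))*(-6505/2) = (1858 + ((5 + 10) + 1050))*(-6505/2) = (1858 + (15 + 1050))*(-6505/2) = (1858 + 1065)*(-6505/2) = 2923*(-6505/2) = -19014115/2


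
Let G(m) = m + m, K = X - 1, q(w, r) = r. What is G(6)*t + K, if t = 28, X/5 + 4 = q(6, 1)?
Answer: 320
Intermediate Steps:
X = -15 (X = -20 + 5*1 = -20 + 5 = -15)
K = -16 (K = -15 - 1 = -16)
G(m) = 2*m
G(6)*t + K = (2*6)*28 - 16 = 12*28 - 16 = 336 - 16 = 320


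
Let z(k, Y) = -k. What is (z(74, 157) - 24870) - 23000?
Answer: -47944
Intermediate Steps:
(z(74, 157) - 24870) - 23000 = (-1*74 - 24870) - 23000 = (-74 - 24870) - 23000 = -24944 - 23000 = -47944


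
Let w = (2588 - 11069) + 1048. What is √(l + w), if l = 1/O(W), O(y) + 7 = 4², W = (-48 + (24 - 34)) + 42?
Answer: 4*I*√4181/3 ≈ 86.214*I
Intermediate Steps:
W = -16 (W = (-48 - 10) + 42 = -58 + 42 = -16)
O(y) = 9 (O(y) = -7 + 4² = -7 + 16 = 9)
l = ⅑ (l = 1/9 = ⅑ ≈ 0.11111)
w = -7433 (w = -8481 + 1048 = -7433)
√(l + w) = √(⅑ - 7433) = √(-66896/9) = 4*I*√4181/3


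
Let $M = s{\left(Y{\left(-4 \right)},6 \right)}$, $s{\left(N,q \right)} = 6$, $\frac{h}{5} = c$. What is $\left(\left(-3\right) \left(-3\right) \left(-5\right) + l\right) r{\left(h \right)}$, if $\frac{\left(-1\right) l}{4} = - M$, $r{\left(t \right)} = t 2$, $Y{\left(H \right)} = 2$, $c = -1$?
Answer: $210$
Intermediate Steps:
$h = -5$ ($h = 5 \left(-1\right) = -5$)
$r{\left(t \right)} = 2 t$
$M = 6$
$l = 24$ ($l = - 4 \left(\left(-1\right) 6\right) = \left(-4\right) \left(-6\right) = 24$)
$\left(\left(-3\right) \left(-3\right) \left(-5\right) + l\right) r{\left(h \right)} = \left(\left(-3\right) \left(-3\right) \left(-5\right) + 24\right) 2 \left(-5\right) = \left(9 \left(-5\right) + 24\right) \left(-10\right) = \left(-45 + 24\right) \left(-10\right) = \left(-21\right) \left(-10\right) = 210$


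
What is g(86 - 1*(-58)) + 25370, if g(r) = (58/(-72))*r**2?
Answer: 8666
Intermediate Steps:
g(r) = -29*r**2/36 (g(r) = (58*(-1/72))*r**2 = -29*r**2/36)
g(86 - 1*(-58)) + 25370 = -29*(86 - 1*(-58))**2/36 + 25370 = -29*(86 + 58)**2/36 + 25370 = -29/36*144**2 + 25370 = -29/36*20736 + 25370 = -16704 + 25370 = 8666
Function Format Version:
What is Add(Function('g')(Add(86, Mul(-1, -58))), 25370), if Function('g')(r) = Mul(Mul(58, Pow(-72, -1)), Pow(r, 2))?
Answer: 8666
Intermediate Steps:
Function('g')(r) = Mul(Rational(-29, 36), Pow(r, 2)) (Function('g')(r) = Mul(Mul(58, Rational(-1, 72)), Pow(r, 2)) = Mul(Rational(-29, 36), Pow(r, 2)))
Add(Function('g')(Add(86, Mul(-1, -58))), 25370) = Add(Mul(Rational(-29, 36), Pow(Add(86, Mul(-1, -58)), 2)), 25370) = Add(Mul(Rational(-29, 36), Pow(Add(86, 58), 2)), 25370) = Add(Mul(Rational(-29, 36), Pow(144, 2)), 25370) = Add(Mul(Rational(-29, 36), 20736), 25370) = Add(-16704, 25370) = 8666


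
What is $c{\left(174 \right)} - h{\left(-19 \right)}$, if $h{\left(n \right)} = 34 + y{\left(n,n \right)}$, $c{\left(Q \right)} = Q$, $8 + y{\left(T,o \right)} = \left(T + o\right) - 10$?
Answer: $196$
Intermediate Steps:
$y{\left(T,o \right)} = -18 + T + o$ ($y{\left(T,o \right)} = -8 - \left(10 - T - o\right) = -8 + \left(-10 + T + o\right) = -18 + T + o$)
$h{\left(n \right)} = 16 + 2 n$ ($h{\left(n \right)} = 34 + \left(-18 + n + n\right) = 34 + \left(-18 + 2 n\right) = 16 + 2 n$)
$c{\left(174 \right)} - h{\left(-19 \right)} = 174 - \left(16 + 2 \left(-19\right)\right) = 174 - \left(16 - 38\right) = 174 - -22 = 174 + 22 = 196$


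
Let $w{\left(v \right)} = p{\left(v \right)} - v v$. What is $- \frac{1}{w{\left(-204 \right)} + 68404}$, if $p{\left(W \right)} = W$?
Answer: $- \frac{1}{26584} \approx -3.7617 \cdot 10^{-5}$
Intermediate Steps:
$w{\left(v \right)} = v - v^{2}$ ($w{\left(v \right)} = v - v v = v - v^{2}$)
$- \frac{1}{w{\left(-204 \right)} + 68404} = - \frac{1}{- 204 \left(1 - -204\right) + 68404} = - \frac{1}{- 204 \left(1 + 204\right) + 68404} = - \frac{1}{\left(-204\right) 205 + 68404} = - \frac{1}{-41820 + 68404} = - \frac{1}{26584}$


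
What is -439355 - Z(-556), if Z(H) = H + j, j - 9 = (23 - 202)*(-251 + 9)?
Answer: -482126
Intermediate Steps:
j = 43327 (j = 9 + (23 - 202)*(-251 + 9) = 9 - 179*(-242) = 9 + 43318 = 43327)
Z(H) = 43327 + H (Z(H) = H + 43327 = 43327 + H)
-439355 - Z(-556) = -439355 - (43327 - 556) = -439355 - 1*42771 = -439355 - 42771 = -482126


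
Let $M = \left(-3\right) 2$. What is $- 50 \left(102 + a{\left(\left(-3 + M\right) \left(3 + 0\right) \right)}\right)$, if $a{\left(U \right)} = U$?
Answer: $-3750$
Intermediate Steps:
$M = -6$
$- 50 \left(102 + a{\left(\left(-3 + M\right) \left(3 + 0\right) \right)}\right) = - 50 \left(102 + \left(-3 - 6\right) \left(3 + 0\right)\right) = - 50 \left(102 - 27\right) = \left(-50\right) 75 = -3750$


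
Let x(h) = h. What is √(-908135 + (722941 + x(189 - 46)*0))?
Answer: I*√185194 ≈ 430.34*I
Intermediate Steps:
√(-908135 + (722941 + x(189 - 46)*0)) = √(-908135 + (722941 + (189 - 46)*0)) = √(-908135 + (722941 + 143*0)) = √(-908135 + (722941 + 0)) = √(-908135 + 722941) = √(-185194) = I*√185194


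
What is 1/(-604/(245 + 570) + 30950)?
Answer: 815/25223646 ≈ 3.2311e-5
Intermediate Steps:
1/(-604/(245 + 570) + 30950) = 1/(-604/815 + 30950) = 1/(25223646/815) = 815/25223646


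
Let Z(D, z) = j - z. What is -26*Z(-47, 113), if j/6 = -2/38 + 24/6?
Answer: 44122/19 ≈ 2322.2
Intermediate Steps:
j = 450/19 (j = 6*(-2/38 + 24/6) = 6*(-2*1/38 + 24*(⅙)) = 6*(-1/19 + 4) = 6*(75/19) = 450/19 ≈ 23.684)
Z(D, z) = 450/19 - z
-26*Z(-47, 113) = -26*(450/19 - 1*113) = -26*(450/19 - 113) = -26*(-1697/19) = 44122/19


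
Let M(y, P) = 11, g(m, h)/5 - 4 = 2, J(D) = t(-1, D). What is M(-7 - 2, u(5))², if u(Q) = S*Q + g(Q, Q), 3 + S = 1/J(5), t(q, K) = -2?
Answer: 121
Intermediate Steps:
J(D) = -2
g(m, h) = 30 (g(m, h) = 20 + 5*2 = 20 + 10 = 30)
S = -7/2 (S = -3 + 1/(-2) = -3 - ½ = -7/2 ≈ -3.5000)
u(Q) = 30 - 7*Q/2 (u(Q) = -7*Q/2 + 30 = 30 - 7*Q/2)
M(-7 - 2, u(5))² = 11² = 121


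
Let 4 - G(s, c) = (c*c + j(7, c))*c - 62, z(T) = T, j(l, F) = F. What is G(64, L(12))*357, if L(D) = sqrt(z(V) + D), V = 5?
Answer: 17493 - 6069*sqrt(17) ≈ -7530.1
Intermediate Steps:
L(D) = sqrt(5 + D)
G(s, c) = 66 - c*(c + c**2) (G(s, c) = 4 - ((c*c + c)*c - 62) = 4 - ((c**2 + c)*c - 62) = 4 - ((c + c**2)*c - 62) = 4 - (c*(c + c**2) - 62) = 4 - (-62 + c*(c + c**2)) = 4 + (62 - c*(c + c**2)) = 66 - c*(c + c**2))
G(64, L(12))*357 = (66 - (sqrt(5 + 12))**2 - (sqrt(5 + 12))**3)*357 = (66 - (sqrt(17))**2 - (sqrt(17))**3)*357 = (66 - 1*17 - 17*sqrt(17))*357 = (66 - 17 - 17*sqrt(17))*357 = (49 - 17*sqrt(17))*357 = 17493 - 6069*sqrt(17)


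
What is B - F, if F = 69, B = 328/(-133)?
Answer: -9505/133 ≈ -71.466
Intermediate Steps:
B = -328/133 (B = 328*(-1/133) = -328/133 ≈ -2.4662)
B - F = -328/133 - 1*69 = -328/133 - 69 = -9505/133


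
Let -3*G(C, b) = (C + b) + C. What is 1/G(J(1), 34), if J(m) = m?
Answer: -1/12 ≈ -0.083333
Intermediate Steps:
G(C, b) = -2*C/3 - b/3 (G(C, b) = -((C + b) + C)/3 = -(b + 2*C)/3 = -2*C/3 - b/3)
1/G(J(1), 34) = 1/(-⅔*1 - ⅓*34) = 1/(-⅔ - 34/3) = 1/(-12) = -1/12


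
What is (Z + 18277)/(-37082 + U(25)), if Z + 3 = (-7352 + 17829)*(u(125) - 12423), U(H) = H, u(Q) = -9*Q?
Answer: 141924122/37057 ≈ 3829.9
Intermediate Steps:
Z = -141942399 (Z = -3 + (-7352 + 17829)*(-9*125 - 12423) = -3 + 10477*(-1125 - 12423) = -3 + 10477*(-13548) = -3 - 141942396 = -141942399)
(Z + 18277)/(-37082 + U(25)) = (-141942399 + 18277)/(-37082 + 25) = -141924122/(-37057) = -141924122*(-1/37057) = 141924122/37057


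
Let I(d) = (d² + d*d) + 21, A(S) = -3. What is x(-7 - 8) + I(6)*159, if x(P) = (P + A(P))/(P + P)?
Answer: 73938/5 ≈ 14788.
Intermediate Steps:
x(P) = (-3 + P)/(2*P) (x(P) = (P - 3)/(P + P) = (-3 + P)/((2*P)) = (-3 + P)*(1/(2*P)) = (-3 + P)/(2*P))
I(d) = 21 + 2*d² (I(d) = (d² + d²) + 21 = 2*d² + 21 = 21 + 2*d²)
x(-7 - 8) + I(6)*159 = (-3 + (-7 - 8))/(2*(-7 - 8)) + (21 + 2*6²)*159 = (½)*(-3 - 15)/(-15) + (21 + 2*36)*159 = (½)*(-1/15)*(-18) + (21 + 72)*159 = ⅗ + 93*159 = ⅗ + 14787 = 73938/5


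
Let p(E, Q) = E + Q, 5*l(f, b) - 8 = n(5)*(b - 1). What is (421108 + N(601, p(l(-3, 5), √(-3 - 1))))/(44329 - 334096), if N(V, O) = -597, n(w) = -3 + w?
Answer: -420511/289767 ≈ -1.4512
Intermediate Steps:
l(f, b) = 6/5 + 2*b/5 (l(f, b) = 8/5 + ((-3 + 5)*(b - 1))/5 = 8/5 + (2*(-1 + b))/5 = 8/5 + (-2 + 2*b)/5 = 8/5 + (-⅖ + 2*b/5) = 6/5 + 2*b/5)
(421108 + N(601, p(l(-3, 5), √(-3 - 1))))/(44329 - 334096) = (421108 - 597)/(44329 - 334096) = 420511/(-289767) = 420511*(-1/289767) = -420511/289767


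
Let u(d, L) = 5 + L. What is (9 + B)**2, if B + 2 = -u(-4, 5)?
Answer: 9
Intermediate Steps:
B = -12 (B = -2 - (5 + 5) = -2 - 1*10 = -2 - 10 = -12)
(9 + B)**2 = (9 - 12)**2 = (-3)**2 = 9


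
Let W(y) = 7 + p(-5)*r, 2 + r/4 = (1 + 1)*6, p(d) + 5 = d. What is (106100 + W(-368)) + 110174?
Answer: 215881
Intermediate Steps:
p(d) = -5 + d
r = 40 (r = -8 + 4*((1 + 1)*6) = -8 + 4*(2*6) = -8 + 4*12 = -8 + 48 = 40)
W(y) = -393 (W(y) = 7 + (-5 - 5)*40 = 7 - 10*40 = 7 - 400 = -393)
(106100 + W(-368)) + 110174 = (106100 - 393) + 110174 = 105707 + 110174 = 215881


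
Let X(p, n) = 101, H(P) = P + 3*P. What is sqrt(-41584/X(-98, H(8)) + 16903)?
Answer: sqrt(168227519)/101 ≈ 128.42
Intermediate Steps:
H(P) = 4*P
sqrt(-41584/X(-98, H(8)) + 16903) = sqrt(-41584/101 + 16903) = sqrt(1665619/101) = sqrt(168227519)/101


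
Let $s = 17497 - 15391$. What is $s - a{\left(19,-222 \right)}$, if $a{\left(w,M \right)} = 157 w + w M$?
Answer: $3341$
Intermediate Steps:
$s = 2106$ ($s = 17497 - 15391 = 2106$)
$a{\left(w,M \right)} = 157 w + M w$
$s - a{\left(19,-222 \right)} = 2106 - 19 \left(157 - 222\right) = 2106 - 19 \left(-65\right) = 2106 - -1235 = 2106 + 1235 = 3341$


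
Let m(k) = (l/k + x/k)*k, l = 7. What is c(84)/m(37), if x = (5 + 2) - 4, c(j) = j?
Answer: 42/5 ≈ 8.4000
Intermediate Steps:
x = 3 (x = 7 - 4 = 3)
m(k) = 10 (m(k) = (7/k + 3/k)*k = (10/k)*k = 10)
c(84)/m(37) = 84/10 = 84*(1/10) = 42/5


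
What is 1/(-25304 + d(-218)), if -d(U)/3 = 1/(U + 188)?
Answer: -10/253039 ≈ -3.9520e-5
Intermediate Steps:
d(U) = -3/(188 + U) (d(U) = -3/(U + 188) = -3/(188 + U))
1/(-25304 + d(-218)) = 1/(-25304 - 3/(188 - 218)) = 1/(-25304 - 3/(-30)) = 1/(-25304 - 3*(-1/30)) = 1/(-25304 + ⅒) = 1/(-253039/10) = -10/253039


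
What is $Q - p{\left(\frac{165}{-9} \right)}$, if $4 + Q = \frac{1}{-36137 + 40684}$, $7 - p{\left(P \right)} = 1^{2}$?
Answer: $- \frac{45469}{4547} \approx -9.9998$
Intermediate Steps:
$p{\left(P \right)} = 6$ ($p{\left(P \right)} = 7 - 1^{2} = 7 - 1 = 6$)
$Q = - \frac{18187}{4547}$ ($Q = -4 + \frac{1}{-36137 + 40684} = -4 + \frac{1}{4547} = - \frac{18187}{4547} \approx -3.9998$)
$Q - p{\left(\frac{165}{-9} \right)} = - \frac{18187}{4547} - 6 = - \frac{45469}{4547}$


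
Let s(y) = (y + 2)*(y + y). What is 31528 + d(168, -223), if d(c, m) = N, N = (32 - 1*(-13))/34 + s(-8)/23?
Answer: 24659195/782 ≈ 31534.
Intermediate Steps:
s(y) = 2*y*(2 + y) (s(y) = (2 + y)*(2*y) = 2*y*(2 + y))
N = 4299/782 (N = (32 - 1*(-13))/34 + (2*(-8)*(2 - 8))/23 = (32 + 13)*(1/34) + (2*(-8)*(-6))*(1/23) = 45*(1/34) + 96*(1/23) = 45/34 + 96/23 = 4299/782 ≈ 5.4974)
d(c, m) = 4299/782
31528 + d(168, -223) = 31528 + 4299/782 = 24659195/782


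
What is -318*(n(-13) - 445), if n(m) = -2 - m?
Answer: 138012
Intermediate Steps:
-318*(n(-13) - 445) = -318*((-2 - 1*(-13)) - 445) = -318*((-2 + 13) - 445) = -318*(11 - 445) = -318*(-434) = 138012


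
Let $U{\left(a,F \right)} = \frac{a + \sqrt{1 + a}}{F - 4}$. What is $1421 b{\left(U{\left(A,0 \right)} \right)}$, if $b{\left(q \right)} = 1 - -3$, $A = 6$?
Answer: $5684$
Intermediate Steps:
$U{\left(a,F \right)} = \frac{a + \sqrt{1 + a}}{-4 + F}$
$b{\left(q \right)} = 4$ ($b{\left(q \right)} = 1 + 3 = 4$)
$1421 b{\left(U{\left(A,0 \right)} \right)} = 1421 \cdot 4 = 5684$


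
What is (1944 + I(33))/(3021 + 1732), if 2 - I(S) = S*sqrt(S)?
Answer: 278/679 - 33*sqrt(33)/4753 ≈ 0.36954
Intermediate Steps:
I(S) = 2 - S**(3/2) (I(S) = 2 - S*sqrt(S) = 2 - S**(3/2))
(1944 + I(33))/(3021 + 1732) = (1944 + (2 - 33**(3/2)))/(3021 + 1732) = (1944 + (2 - 33*sqrt(33)))/4753 = (1944 + (2 - 33*sqrt(33)))*(1/4753) = (1946 - 33*sqrt(33))*(1/4753) = 278/679 - 33*sqrt(33)/4753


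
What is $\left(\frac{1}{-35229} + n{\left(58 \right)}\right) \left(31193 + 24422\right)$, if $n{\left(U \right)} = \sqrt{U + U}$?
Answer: $- \frac{55615}{35229} + 111230 \sqrt{29} \approx 5.9899 \cdot 10^{5}$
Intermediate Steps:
$n{\left(U \right)} = \sqrt{2} \sqrt{U}$ ($n{\left(U \right)} = \sqrt{2 U} = \sqrt{2} \sqrt{U}$)
$\left(\frac{1}{-35229} + n{\left(58 \right)}\right) \left(31193 + 24422\right) = \left(\frac{1}{-35229} + \sqrt{2} \sqrt{58}\right) \left(31193 + 24422\right) = \left(- \frac{1}{35229} + 2 \sqrt{29}\right) 55615 = - \frac{55615}{35229} + 111230 \sqrt{29}$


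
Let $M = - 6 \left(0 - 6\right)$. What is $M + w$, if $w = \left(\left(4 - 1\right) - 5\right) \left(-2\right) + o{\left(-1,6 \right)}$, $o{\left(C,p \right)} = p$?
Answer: $46$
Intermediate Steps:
$w = 10$ ($w = \left(\left(4 - 1\right) - 5\right) \left(-2\right) + 6 = \left(3 - 5\right) \left(-2\right) + 6 = \left(-2\right) \left(-2\right) + 6 = 4 + 6 = 10$)
$M = 36$ ($M = \left(-6\right) \left(-6\right) = 36$)
$M + w = 36 + 10 = 46$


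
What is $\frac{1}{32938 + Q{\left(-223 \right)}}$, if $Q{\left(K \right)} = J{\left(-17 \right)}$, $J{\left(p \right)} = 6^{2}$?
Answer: $\frac{1}{32974} \approx 3.0327 \cdot 10^{-5}$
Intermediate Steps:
$J{\left(p \right)} = 36$
$Q{\left(K \right)} = 36$
$\frac{1}{32938 + Q{\left(-223 \right)}} = \frac{1}{32938 + 36} = \frac{1}{32974}$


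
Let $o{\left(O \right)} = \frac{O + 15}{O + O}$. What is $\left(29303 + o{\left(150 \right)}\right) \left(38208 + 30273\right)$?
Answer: $\frac{40134728151}{20} \approx 2.0067 \cdot 10^{9}$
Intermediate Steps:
$o{\left(O \right)} = \frac{15 + O}{2 O}$
$\left(29303 + o{\left(150 \right)}\right) \left(38208 + 30273\right) = \left(29303 + \frac{15 + 150}{2 \cdot 150}\right) \left(38208 + 30273\right) = \left(29303 + \frac{1}{2} \cdot \frac{1}{150} \cdot 165\right) 68481 = \left(29303 + \frac{11}{20}\right) 68481 = \frac{586071}{20} \cdot 68481 = \frac{40134728151}{20}$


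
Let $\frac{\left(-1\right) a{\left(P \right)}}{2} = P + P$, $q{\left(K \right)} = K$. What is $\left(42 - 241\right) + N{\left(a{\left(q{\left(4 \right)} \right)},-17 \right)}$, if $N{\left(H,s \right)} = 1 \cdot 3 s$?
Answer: $-250$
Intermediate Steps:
$a{\left(P \right)} = - 4 P$ ($a{\left(P \right)} = - 2 \left(P + P\right) = - 2 \cdot 2 P = - 4 P$)
$N{\left(H,s \right)} = 3 s$
$\left(42 - 241\right) + N{\left(a{\left(q{\left(4 \right)} \right)},-17 \right)} = \left(42 - 241\right) + 3 \left(-17\right) = -199 - 51 = -250$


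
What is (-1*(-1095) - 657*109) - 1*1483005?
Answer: -1553523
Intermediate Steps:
(-1*(-1095) - 657*109) - 1*1483005 = (1095 - 71613) - 1483005 = -70518 - 1483005 = -1553523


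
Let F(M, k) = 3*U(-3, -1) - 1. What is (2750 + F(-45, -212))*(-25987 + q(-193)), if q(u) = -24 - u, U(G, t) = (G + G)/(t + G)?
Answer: -71089863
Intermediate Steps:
U(G, t) = 2*G/(G + t) (U(G, t) = (2*G)/(G + t) = 2*G/(G + t))
F(M, k) = 7/2 (F(M, k) = 3*(2*(-3)/(-3 - 1)) - 1 = 3*(2*(-3)/(-4)) - 1 = 3*(2*(-3)*(-1/4)) - 1 = 3*(3/2) - 1 = 9/2 - 1 = 7/2)
(2750 + F(-45, -212))*(-25987 + q(-193)) = (2750 + 7/2)*(-25987 + (-24 - 1*(-193))) = 5507*(-25987 + (-24 + 193))/2 = 5507*(-25987 + 169)/2 = (5507/2)*(-25818) = -71089863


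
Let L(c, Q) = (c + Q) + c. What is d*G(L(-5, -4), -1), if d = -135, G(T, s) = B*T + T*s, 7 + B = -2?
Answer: -18900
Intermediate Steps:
L(c, Q) = Q + 2*c (L(c, Q) = (Q + c) + c = Q + 2*c)
B = -9 (B = -7 - 2 = -9)
G(T, s) = -9*T + T*s
d*G(L(-5, -4), -1) = -135*(-4 + 2*(-5))*(-9 - 1) = -135*(-4 - 10)*(-10) = -(-1890)*(-10) = -135*140 = -18900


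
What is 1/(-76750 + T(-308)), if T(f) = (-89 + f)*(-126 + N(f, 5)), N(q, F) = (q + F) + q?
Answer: 1/215839 ≈ 4.6331e-6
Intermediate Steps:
N(q, F) = F + 2*q (N(q, F) = (F + q) + q = F + 2*q)
T(f) = (-121 + 2*f)*(-89 + f) (T(f) = (-89 + f)*(-126 + (5 + 2*f)) = (-89 + f)*(-121 + 2*f) = (-121 + 2*f)*(-89 + f))
1/(-76750 + T(-308)) = 1/(-76750 + (10769 - 299*(-308) + 2*(-308)²)) = 1/(-76750 + (10769 + 92092 + 2*94864)) = 1/(-76750 + (10769 + 92092 + 189728)) = 1/(-76750 + 292589) = 1/215839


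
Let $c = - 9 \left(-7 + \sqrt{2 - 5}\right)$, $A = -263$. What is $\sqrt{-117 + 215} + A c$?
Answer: $-16569 + 7 \sqrt{2} + 2367 i \sqrt{3} \approx -16559.0 + 4099.8 i$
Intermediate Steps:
$c = 63 - 9 i \sqrt{3}$ ($c = - 9 \left(-7 + \sqrt{-3}\right) = - 9 \left(-7 + i \sqrt{3}\right) = 63 - 9 i \sqrt{3} \approx 63.0 - 15.588 i$)
$\sqrt{-117 + 215} + A c = \sqrt{-117 + 215} - 263 \left(63 - 9 i \sqrt{3}\right) = \sqrt{98} - \left(16569 - 2367 i \sqrt{3}\right) = 7 \sqrt{2} - \left(16569 - 2367 i \sqrt{3}\right) = -16569 + 7 \sqrt{2} + 2367 i \sqrt{3}$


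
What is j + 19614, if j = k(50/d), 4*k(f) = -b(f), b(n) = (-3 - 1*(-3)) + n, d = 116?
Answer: 4550423/232 ≈ 19614.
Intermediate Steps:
b(n) = n (b(n) = (-3 + 3) + n = 0 + n = n)
k(f) = -f/4 (k(f) = (-f)/4 = -f/4)
j = -25/232 (j = -25/(2*116) = -¼*25/58 = -25/232 ≈ -0.10776)
j + 19614 = -25/232 + 19614 = 4550423/232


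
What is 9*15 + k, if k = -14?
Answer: 121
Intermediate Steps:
9*15 + k = 9*15 - 14 = 135 - 14 = 121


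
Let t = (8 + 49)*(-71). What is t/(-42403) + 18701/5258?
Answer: 814257629/222954974 ≈ 3.6521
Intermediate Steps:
t = -4047 (t = 57*(-71) = -4047)
t/(-42403) + 18701/5258 = -4047/(-42403) + 18701/5258 = -4047*(-1/42403) + 18701*(1/5258) = 4047/42403 + 18701/5258 = 814257629/222954974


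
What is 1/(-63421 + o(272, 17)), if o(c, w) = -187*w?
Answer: -1/66600 ≈ -1.5015e-5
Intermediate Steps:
1/(-63421 + o(272, 17)) = 1/(-63421 - 187*17) = 1/(-63421 - 3179) = 1/(-66600) = -1/66600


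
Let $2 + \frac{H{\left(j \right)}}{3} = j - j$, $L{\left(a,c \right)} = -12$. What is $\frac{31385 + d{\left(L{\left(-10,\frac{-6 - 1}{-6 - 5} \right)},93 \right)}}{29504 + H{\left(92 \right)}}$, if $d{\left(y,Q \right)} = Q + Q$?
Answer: $\frac{31571}{29498} \approx 1.0703$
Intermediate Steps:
$H{\left(j \right)} = -6$ ($H{\left(j \right)} = -6 + 3 \left(j - j\right) = -6 + 3 \cdot 0 = -6 + 0 = -6$)
$d{\left(y,Q \right)} = 2 Q$
$\frac{31385 + d{\left(L{\left(-10,\frac{-6 - 1}{-6 - 5} \right)},93 \right)}}{29504 + H{\left(92 \right)}} = \frac{31385 + 2 \cdot 93}{29504 - 6} = \frac{31385 + 186}{29498} = 31571 \cdot \frac{1}{29498} = \frac{31571}{29498}$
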